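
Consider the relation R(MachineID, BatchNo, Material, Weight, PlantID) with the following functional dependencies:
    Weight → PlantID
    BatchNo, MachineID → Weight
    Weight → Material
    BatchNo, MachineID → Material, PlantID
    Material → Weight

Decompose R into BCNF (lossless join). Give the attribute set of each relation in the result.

{BatchNo, MachineID, Weight}; {Material, PlantID, Weight}

Candidate key of the original relation: {BatchNo, MachineID}.
In {BatchNo, MachineID, Material, PlantID, Weight}, {Weight} is not a superkey ({Weight}⁺ restricted to this set is {Material, PlantID, Weight}), so split on Weight → Material, PlantID into {Material, PlantID, Weight} and {BatchNo, MachineID, Weight}.
{Material, PlantID, Weight} is in BCNF.
{BatchNo, MachineID, Weight} is in BCNF.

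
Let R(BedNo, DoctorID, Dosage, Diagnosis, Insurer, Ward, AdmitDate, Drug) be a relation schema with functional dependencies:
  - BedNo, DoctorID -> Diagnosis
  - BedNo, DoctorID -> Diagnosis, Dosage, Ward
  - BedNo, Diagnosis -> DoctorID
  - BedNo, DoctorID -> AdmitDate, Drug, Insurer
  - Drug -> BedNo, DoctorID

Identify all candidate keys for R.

{BedNo, Diagnosis}, {BedNo, DoctorID}, {Drug}

{Drug}⁺ = {AdmitDate, BedNo, Diagnosis, DoctorID, Dosage, Drug, Insurer, Ward}, which is every attribute, so {Drug} is a candidate key.
{BedNo, Diagnosis}⁺ = {AdmitDate, BedNo, Diagnosis, DoctorID, Dosage, Drug, Insurer, Ward}, which is every attribute, so {BedNo, Diagnosis} is a candidate key.
{BedNo, DoctorID}⁺ = {AdmitDate, BedNo, Diagnosis, DoctorID, Dosage, Drug, Insurer, Ward}, which is every attribute, so {BedNo, DoctorID} is a candidate key.
No proper subset of any of these is a key, and no other minimal superkey exists.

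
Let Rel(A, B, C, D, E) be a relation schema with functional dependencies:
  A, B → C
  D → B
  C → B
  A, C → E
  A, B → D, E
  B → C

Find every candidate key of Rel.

{A} never appears on the right of any FD, so every key must include it.
{A, B}⁺ = {A, B, C, D, E}, which is every attribute, so {A, B} is a candidate key.
{A, C}⁺ = {A, B, C, D, E}, which is every attribute, so {A, C} is a candidate key.
{A, D}⁺ = {A, B, C, D, E}, which is every attribute, so {A, D} is a candidate key.
These are minimal and exhaustive — every other superkey contains one of them.

{A, B}, {A, C}, {A, D}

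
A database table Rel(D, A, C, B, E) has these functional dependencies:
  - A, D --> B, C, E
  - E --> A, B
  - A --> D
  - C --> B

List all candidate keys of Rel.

{A}, {E}

{A}⁺ = {A, B, C, D, E} — all of the relation — so {A} is a candidate key.
{E}⁺ = {A, B, C, D, E} — all of the relation — so {E} is a candidate key.
Any other superkey properly contains one of these, so there are no further candidate keys.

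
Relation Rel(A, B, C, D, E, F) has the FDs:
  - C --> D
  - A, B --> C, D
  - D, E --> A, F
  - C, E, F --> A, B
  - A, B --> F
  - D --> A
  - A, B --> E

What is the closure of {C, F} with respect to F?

{A, C, D, F}

Start with {C, F}.
C --> D applies; add {D} → now {C, D, F}.
D --> A applies; add {A} → now {A, C, D, F}.
No further FD applies.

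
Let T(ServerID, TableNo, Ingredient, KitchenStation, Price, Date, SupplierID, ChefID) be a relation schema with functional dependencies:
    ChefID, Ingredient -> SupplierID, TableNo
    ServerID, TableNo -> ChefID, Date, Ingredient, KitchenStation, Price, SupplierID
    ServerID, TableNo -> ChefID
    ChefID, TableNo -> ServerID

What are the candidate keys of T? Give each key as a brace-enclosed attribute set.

Closure of {ChefID, Ingredient} is {ChefID, Date, Ingredient, KitchenStation, Price, ServerID, SupplierID, TableNo}, the whole schema; {ChefID, Ingredient} is a candidate key.
Closure of {ChefID, TableNo} is {ChefID, Date, Ingredient, KitchenStation, Price, ServerID, SupplierID, TableNo}, the whole schema; {ChefID, TableNo} is a candidate key.
Closure of {ServerID, TableNo} is {ChefID, Date, Ingredient, KitchenStation, Price, ServerID, SupplierID, TableNo}, the whole schema; {ServerID, TableNo} is a candidate key.
No proper subset of any of these is a key, and no other minimal superkey exists.

{ChefID, Ingredient}, {ChefID, TableNo}, {ServerID, TableNo}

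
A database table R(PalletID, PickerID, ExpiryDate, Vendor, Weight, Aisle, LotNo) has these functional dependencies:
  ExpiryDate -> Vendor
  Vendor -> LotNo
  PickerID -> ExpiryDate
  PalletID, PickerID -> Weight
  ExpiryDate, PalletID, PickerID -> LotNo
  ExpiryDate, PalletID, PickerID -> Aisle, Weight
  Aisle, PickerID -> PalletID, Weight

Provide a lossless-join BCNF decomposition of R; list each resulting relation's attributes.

Candidate keys of the original relation: {Aisle, PickerID}, {PalletID, PickerID}.
In {Aisle, ExpiryDate, LotNo, PalletID, PickerID, Vendor, Weight}, {ExpiryDate} is not a superkey ({ExpiryDate}⁺ restricted to this set is {ExpiryDate, LotNo, Vendor}), so split on ExpiryDate -> LotNo, Vendor into {ExpiryDate, LotNo, Vendor} and {Aisle, ExpiryDate, PalletID, PickerID, Weight}.
In {ExpiryDate, LotNo, Vendor}, {Vendor} is not a superkey ({Vendor}⁺ restricted to this set is {LotNo, Vendor}), so split on Vendor -> LotNo into {LotNo, Vendor} and {ExpiryDate, Vendor}.
{LotNo, Vendor}: every determinant is a superkey — BCNF.
{ExpiryDate, Vendor}: every determinant is a superkey — BCNF.
In {Aisle, ExpiryDate, PalletID, PickerID, Weight}, {PickerID} is not a superkey ({PickerID}⁺ restricted to this set is {ExpiryDate, PickerID}), so split on PickerID -> ExpiryDate into {ExpiryDate, PickerID} and {Aisle, PalletID, PickerID, Weight}.
{ExpiryDate, PickerID}: every determinant is a superkey — BCNF.
{Aisle, PalletID, PickerID, Weight}: every determinant is a superkey — BCNF.

{Aisle, PalletID, PickerID, Weight}; {ExpiryDate, PickerID}; {ExpiryDate, Vendor}; {LotNo, Vendor}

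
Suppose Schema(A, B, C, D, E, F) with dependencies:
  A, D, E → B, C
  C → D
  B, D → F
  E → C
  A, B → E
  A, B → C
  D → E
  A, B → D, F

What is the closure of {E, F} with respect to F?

Start with {E, F}.
E → C applies; add {C} → now {C, E, F}.
C → D applies; add {D} → now {C, D, E, F}.
No further FD applies.

{C, D, E, F}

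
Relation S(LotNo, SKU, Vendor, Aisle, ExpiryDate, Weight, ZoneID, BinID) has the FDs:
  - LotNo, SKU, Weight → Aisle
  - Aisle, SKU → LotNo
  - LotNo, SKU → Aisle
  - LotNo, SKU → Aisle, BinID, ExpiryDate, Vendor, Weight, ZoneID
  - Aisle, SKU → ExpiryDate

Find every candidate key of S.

{Aisle, SKU}, {LotNo, SKU}

Attributes never on any right-hand side: {SKU} — every candidate key must contain it.
{Aisle, SKU} is a candidate key since {Aisle, SKU}⁺ = {Aisle, BinID, ExpiryDate, LotNo, SKU, Vendor, Weight, ZoneID} covers every attribute.
{LotNo, SKU} is a candidate key since {LotNo, SKU}⁺ = {Aisle, BinID, ExpiryDate, LotNo, SKU, Vendor, Weight, ZoneID} covers every attribute.
No proper subset of any of these is a key, and no other minimal superkey exists.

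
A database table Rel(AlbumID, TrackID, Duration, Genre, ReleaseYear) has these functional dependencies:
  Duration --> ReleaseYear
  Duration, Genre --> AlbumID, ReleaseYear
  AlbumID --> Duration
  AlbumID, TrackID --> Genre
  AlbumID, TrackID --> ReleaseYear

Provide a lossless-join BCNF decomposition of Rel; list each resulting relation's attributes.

Candidate keys of the original relation: {AlbumID, TrackID}, {Duration, Genre, TrackID}.
{AlbumID, Duration, Genre, ReleaseYear, TrackID}: {Duration} determines {Duration, ReleaseYear} here but is not a superkey — split on Duration --> ReleaseYear, giving {Duration, ReleaseYear} and {AlbumID, Duration, Genre, TrackID}.
{Duration, ReleaseYear}: every determinant is a superkey — BCNF.
{AlbumID, Duration, Genre, TrackID}: {Duration, Genre} determines {AlbumID, Duration, Genre} here but is not a superkey — split on Duration, Genre --> AlbumID, giving {AlbumID, Duration, Genre} and {Duration, Genre, TrackID}.
{AlbumID, Duration, Genre}: {AlbumID} determines {AlbumID, Duration} here but is not a superkey — split on AlbumID --> Duration, giving {AlbumID, Duration} and {AlbumID, Genre}.
{AlbumID, Duration}: every determinant is a superkey — BCNF.
{AlbumID, Genre}: every determinant is a superkey — BCNF.
{Duration, Genre, TrackID}: every determinant is a superkey — BCNF.

{AlbumID, Duration}; {AlbumID, Genre}; {Duration, Genre, TrackID}; {Duration, ReleaseYear}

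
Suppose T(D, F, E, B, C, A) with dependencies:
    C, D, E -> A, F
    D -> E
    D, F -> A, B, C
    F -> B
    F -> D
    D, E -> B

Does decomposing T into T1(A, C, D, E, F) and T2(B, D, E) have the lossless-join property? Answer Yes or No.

Yes

The shared attributes are {D, E} and {D, E}⁺ = {B, D, E}.
This includes all of T2, so the common attributes are a superkey of T2 — the join is lossless.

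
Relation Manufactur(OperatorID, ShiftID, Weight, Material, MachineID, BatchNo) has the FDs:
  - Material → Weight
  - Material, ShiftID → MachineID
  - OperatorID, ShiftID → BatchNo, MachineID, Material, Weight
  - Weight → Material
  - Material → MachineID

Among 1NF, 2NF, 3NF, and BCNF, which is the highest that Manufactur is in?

2NF

Candidate key: {OperatorID, ShiftID}. Prime attributes: {OperatorID, ShiftID}.
Material → Weight: {Material}⁺ = {MachineID, Material, Weight}, which is not all of the attributes, so the left side is not a superkey — BCNF is violated.
Material → Weight determines the non-prime attribute {Weight} from a non-superkey — 3NF is violated.
No non-prime attribute depends on a proper subset of any candidate key, so 2NF holds.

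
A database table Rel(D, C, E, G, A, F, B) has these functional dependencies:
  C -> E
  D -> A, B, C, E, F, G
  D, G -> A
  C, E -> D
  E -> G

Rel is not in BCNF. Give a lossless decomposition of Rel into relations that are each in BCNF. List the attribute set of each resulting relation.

{A, B, C, D, E, F}; {E, G}

Candidate keys of the original relation: {C}, {D}.
In {A, B, C, D, E, F, G}, {E} is not a superkey ({E}⁺ restricted to this set is {E, G}), so split on E -> G into {E, G} and {A, B, C, D, E, F}.
{E, G} is in BCNF.
{A, B, C, D, E, F} is in BCNF.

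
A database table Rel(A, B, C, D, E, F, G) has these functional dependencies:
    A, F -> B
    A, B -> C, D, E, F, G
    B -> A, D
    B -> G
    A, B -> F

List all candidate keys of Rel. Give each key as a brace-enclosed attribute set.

{A, F}, {B}

{B}⁺ = {A, B, C, D, E, F, G}, which is every attribute, so {B} is a candidate key.
{A, F}⁺ = {A, B, C, D, E, F, G}, which is every attribute, so {A, F} is a candidate key.
These are minimal and exhaustive — every other superkey contains one of them.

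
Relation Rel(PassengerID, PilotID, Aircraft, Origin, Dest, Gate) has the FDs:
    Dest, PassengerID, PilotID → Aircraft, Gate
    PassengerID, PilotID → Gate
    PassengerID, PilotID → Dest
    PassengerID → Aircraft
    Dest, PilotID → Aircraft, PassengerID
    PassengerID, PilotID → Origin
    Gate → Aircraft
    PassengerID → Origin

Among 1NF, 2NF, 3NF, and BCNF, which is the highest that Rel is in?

Candidate keys: {Dest, PilotID}, {PassengerID, PilotID}. Prime attributes: {Dest, PassengerID, PilotID}.
PassengerID → Aircraft breaks BCNF: {PassengerID}⁺ = {Aircraft, Origin, PassengerID}, so {PassengerID} is not a superkey.
PassengerID → Aircraft has non-prime {Aircraft} on the right and a non-superkey on the left, so 3NF fails.
Since {PassengerID} ⊂ {PassengerID, PilotID} and {PassengerID}⁺ ⊇ {Aircraft, Origin} with {Aircraft, Origin} non-prime, there is a partial dependency; 2NF fails.

1NF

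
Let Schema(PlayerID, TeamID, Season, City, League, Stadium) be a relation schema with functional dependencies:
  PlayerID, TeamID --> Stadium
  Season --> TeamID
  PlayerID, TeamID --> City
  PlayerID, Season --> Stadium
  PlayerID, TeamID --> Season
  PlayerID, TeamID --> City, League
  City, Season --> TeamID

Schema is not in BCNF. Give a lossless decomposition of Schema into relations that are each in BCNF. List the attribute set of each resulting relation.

{City, League, PlayerID, Season, Stadium}; {Season, TeamID}

Candidate keys of the original relation: {PlayerID, Season}, {PlayerID, TeamID}.
In {City, League, PlayerID, Season, Stadium, TeamID}, {Season} is not a superkey ({Season}⁺ restricted to this set is {Season, TeamID}), so split on Season --> TeamID into {Season, TeamID} and {City, League, PlayerID, Season, Stadium}.
{Season, TeamID} has no BCNF violation.
{City, League, PlayerID, Season, Stadium} has no BCNF violation.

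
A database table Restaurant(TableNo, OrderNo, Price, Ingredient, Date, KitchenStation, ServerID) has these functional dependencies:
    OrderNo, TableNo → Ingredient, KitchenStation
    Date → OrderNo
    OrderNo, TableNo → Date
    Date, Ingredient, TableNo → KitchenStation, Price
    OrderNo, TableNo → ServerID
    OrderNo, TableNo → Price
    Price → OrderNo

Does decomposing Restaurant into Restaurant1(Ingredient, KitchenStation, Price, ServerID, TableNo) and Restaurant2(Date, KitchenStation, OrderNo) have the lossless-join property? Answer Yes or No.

The shared attributes are {KitchenStation} and {KitchenStation}⁺ = {KitchenStation}.
The closure covers neither Restaurant1 nor Restaurant2 entirely; the join is not lossless.

No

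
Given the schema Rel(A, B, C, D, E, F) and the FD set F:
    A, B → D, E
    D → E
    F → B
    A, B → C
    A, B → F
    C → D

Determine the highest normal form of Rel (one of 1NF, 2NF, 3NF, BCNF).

Candidate keys: {A, B}, {A, F}. Prime attributes: {A, B, F}.
For D → E we have {D}⁺ = {D, E}; {D} is not a superkey, so BCNF fails.
D → E determines the non-prime attribute {E} from a non-superkey — 3NF is violated.
No proper subset of a key has a non-prime attribute in its closure, so there is no partial dependency; 2NF holds.

2NF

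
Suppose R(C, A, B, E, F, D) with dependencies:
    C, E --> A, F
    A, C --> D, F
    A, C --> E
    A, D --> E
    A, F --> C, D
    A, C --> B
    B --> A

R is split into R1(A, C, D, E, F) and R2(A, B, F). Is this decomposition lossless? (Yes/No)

Common attributes: {A, F}; their closure is {A, B, C, D, E, F}.
R1 is contained in that closure, so R1 ∩ R2 --> R1 holds and the join is lossless.

Yes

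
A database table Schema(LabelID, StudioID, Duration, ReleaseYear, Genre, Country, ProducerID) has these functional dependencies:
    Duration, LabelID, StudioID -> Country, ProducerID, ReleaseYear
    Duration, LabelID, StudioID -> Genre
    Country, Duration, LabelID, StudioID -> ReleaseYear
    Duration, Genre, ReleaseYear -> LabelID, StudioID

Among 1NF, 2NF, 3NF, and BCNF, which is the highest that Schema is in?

BCNF

Candidate keys: {Duration, Genre, ReleaseYear}, {Duration, LabelID, StudioID}. Prime attributes: {Duration, Genre, LabelID, ReleaseYear, StudioID}.
The left-hand side of every FD is a superkey, so BCNF is satisfied.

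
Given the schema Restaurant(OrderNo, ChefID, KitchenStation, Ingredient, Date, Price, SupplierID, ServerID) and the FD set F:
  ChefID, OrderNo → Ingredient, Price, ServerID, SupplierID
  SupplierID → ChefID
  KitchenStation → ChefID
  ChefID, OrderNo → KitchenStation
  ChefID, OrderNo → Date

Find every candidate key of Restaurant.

{ChefID, OrderNo}, {KitchenStation, OrderNo}, {OrderNo, SupplierID}

Attributes never on any right-hand side: {OrderNo} — every candidate key must contain it.
{ChefID, OrderNo}⁺ = {ChefID, Date, Ingredient, KitchenStation, OrderNo, Price, ServerID, SupplierID}, which is every attribute, so {ChefID, OrderNo} is a candidate key.
{KitchenStation, OrderNo}⁺ = {ChefID, Date, Ingredient, KitchenStation, OrderNo, Price, ServerID, SupplierID}, which is every attribute, so {KitchenStation, OrderNo} is a candidate key.
{OrderNo, SupplierID}⁺ = {ChefID, Date, Ingredient, KitchenStation, OrderNo, Price, ServerID, SupplierID}, which is every attribute, so {OrderNo, SupplierID} is a candidate key.
Any other superkey properly contains one of these, so there are no further candidate keys.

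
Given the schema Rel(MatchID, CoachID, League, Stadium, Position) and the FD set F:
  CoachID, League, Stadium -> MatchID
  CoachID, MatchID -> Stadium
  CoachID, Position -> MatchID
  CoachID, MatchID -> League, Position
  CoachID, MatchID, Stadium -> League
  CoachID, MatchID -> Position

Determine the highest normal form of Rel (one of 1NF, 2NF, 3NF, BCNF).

BCNF

Candidate keys: {CoachID, League, Stadium}, {CoachID, MatchID}, {CoachID, Position}. Prime attributes: {CoachID, League, MatchID, Position, Stadium}.
Each dependency's left side is a superkey — BCNF holds.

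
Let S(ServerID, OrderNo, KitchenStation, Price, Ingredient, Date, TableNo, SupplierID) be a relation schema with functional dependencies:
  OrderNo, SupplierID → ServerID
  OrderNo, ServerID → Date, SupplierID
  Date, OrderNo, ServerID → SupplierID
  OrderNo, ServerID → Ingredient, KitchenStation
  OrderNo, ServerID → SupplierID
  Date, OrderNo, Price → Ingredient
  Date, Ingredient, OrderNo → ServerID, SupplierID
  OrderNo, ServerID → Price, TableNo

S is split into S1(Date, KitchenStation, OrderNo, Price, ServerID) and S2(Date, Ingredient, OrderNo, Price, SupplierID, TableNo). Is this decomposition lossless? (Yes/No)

Common attributes: {Date, OrderNo, Price}; their closure is {Date, Ingredient, KitchenStation, OrderNo, Price, ServerID, SupplierID, TableNo}.
Since S1 ⊆ {Date, Ingredient, KitchenStation, OrderNo, Price, ServerID, SupplierID, TableNo}, the intersection is a superkey of S1; the decomposition is lossless.

Yes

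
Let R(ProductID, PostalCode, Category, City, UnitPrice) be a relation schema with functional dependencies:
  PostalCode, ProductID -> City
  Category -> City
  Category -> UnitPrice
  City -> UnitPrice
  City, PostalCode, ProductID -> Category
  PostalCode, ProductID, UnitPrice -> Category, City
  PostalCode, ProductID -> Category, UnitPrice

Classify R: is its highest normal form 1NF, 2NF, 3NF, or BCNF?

Candidate key: {PostalCode, ProductID}. Prime attributes: {PostalCode, ProductID}.
Category -> City: {Category}⁺ = {Category, City, UnitPrice}, which is not all of the attributes, so the left side is not a superkey — BCNF is violated.
Because {City} is non-prime and the left side of Category -> City is not a superkey, the relation is not in 3NF.
No proper subset of a key has a non-prime attribute in its closure, so there is no partial dependency; 2NF holds.

2NF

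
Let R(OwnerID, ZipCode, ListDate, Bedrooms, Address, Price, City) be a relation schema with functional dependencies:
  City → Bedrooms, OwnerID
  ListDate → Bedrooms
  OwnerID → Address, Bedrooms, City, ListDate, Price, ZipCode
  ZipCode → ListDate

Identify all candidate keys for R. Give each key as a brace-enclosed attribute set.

{City}⁺ = {Address, Bedrooms, City, ListDate, OwnerID, Price, ZipCode} — all of the relation — so {City} is a candidate key.
{OwnerID}⁺ = {Address, Bedrooms, City, ListDate, OwnerID, Price, ZipCode} — all of the relation — so {OwnerID} is a candidate key.
These are minimal and exhaustive — every other superkey contains one of them.

{City}, {OwnerID}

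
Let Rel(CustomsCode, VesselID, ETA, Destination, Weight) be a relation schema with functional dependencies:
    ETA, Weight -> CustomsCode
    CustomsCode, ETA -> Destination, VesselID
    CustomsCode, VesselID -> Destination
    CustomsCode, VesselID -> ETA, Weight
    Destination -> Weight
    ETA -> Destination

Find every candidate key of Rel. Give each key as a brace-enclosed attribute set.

{CustomsCode, VesselID}, {ETA}

{ETA}⁺ = {CustomsCode, Destination, ETA, VesselID, Weight}, which is every attribute, so {ETA} is a candidate key.
{CustomsCode, VesselID}⁺ = {CustomsCode, Destination, ETA, VesselID, Weight}, which is every attribute, so {CustomsCode, VesselID} is a candidate key.
These are minimal and exhaustive — every other superkey contains one of them.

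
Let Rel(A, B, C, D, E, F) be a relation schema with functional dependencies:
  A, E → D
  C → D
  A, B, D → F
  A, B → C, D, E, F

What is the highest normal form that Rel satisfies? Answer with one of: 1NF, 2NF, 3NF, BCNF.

Candidate key: {A, B}. Prime attributes: {A, B}.
A, E → D: {A, E}⁺ = {A, D, E}, which is not all of the attributes, so the left side is not a superkey — BCNF is violated.
A, E → D has non-prime {D} on the right and a non-superkey on the left, so 3NF fails.
No non-prime attribute depends on a proper subset of any candidate key, so 2NF holds.

2NF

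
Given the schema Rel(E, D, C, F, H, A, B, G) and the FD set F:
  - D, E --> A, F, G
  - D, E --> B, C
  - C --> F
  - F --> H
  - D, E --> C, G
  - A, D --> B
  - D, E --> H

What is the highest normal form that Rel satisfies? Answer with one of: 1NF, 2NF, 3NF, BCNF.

2NF

Candidate key: {D, E}. Prime attributes: {D, E}.
C --> F breaks BCNF: {C}⁺ = {C, F, H}, so {C} is not a superkey.
C --> F has non-prime {F} on the right and a non-superkey on the left, so 3NF fails.
No proper subset of a key has a non-prime attribute in its closure, so there is no partial dependency; 2NF holds.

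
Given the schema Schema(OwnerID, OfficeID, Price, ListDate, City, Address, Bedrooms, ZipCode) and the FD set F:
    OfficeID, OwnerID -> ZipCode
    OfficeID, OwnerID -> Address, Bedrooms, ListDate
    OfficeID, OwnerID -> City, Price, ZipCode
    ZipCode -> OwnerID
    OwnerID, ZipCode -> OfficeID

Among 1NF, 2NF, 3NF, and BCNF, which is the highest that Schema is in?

Candidate keys: {OfficeID, OwnerID}, {ZipCode}. Prime attributes: {OfficeID, OwnerID, ZipCode}.
Each dependency's left side is a superkey — BCNF holds.

BCNF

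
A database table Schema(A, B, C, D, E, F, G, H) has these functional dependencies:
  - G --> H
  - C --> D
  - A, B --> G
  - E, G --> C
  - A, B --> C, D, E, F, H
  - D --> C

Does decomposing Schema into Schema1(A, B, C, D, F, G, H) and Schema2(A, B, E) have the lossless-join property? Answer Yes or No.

Yes

Schema1 ∩ Schema2 = {A, B}; its closure under F is {A, B, C, D, E, F, G, H}.
Schema1 is contained in that closure, so Schema1 ∩ Schema2 --> Schema1 holds and the join is lossless.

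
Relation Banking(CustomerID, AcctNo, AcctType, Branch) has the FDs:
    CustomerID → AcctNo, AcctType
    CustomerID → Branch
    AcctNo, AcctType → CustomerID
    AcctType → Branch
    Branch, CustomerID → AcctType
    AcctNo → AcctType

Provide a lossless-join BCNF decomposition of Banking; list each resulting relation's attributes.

Candidate keys of the original relation: {AcctNo}, {CustomerID}.
In {AcctNo, AcctType, Branch, CustomerID}, {AcctType} is not a superkey ({AcctType}⁺ restricted to this set is {AcctType, Branch}), so split on AcctType → Branch into {AcctType, Branch} and {AcctNo, AcctType, CustomerID}.
{AcctType, Branch} is in BCNF.
{AcctNo, AcctType, CustomerID} is in BCNF.

{AcctNo, AcctType, CustomerID}; {AcctType, Branch}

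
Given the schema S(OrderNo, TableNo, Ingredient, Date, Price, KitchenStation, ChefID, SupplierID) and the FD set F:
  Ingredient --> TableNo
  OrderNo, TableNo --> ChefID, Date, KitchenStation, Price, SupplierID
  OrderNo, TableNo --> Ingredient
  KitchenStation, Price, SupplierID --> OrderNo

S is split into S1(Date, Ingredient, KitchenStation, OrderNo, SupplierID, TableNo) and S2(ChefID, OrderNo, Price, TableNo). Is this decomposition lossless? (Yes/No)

Yes

Common attributes: {OrderNo, TableNo}; their closure is {ChefID, Date, Ingredient, KitchenStation, OrderNo, Price, SupplierID, TableNo}.
S1 is contained in that closure, so S1 ∩ S2 --> S1 holds and the join is lossless.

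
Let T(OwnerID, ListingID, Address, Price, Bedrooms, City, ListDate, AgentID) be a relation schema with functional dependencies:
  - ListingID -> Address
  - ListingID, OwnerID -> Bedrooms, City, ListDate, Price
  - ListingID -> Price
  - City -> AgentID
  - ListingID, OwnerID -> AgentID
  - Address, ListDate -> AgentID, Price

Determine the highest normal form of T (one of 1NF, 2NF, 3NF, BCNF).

1NF

Candidate key: {ListingID, OwnerID}. Prime attributes: {ListingID, OwnerID}.
For ListingID -> Address we have {ListingID}⁺ = {Address, ListingID, Price}; {ListingID} is not a superkey, so BCNF fails.
ListingID -> Address has non-prime {Address} on the right and a non-superkey on the left, so 3NF fails.
The proper key subset {ListingID} of {ListingID, OwnerID} determines non-prime {Address, Price}, so the relation is not even in 2NF.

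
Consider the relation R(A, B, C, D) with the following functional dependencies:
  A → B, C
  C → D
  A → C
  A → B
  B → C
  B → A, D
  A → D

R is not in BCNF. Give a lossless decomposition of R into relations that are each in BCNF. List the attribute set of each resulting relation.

{A, B, C}; {C, D}

Candidate keys of the original relation: {A}, {B}.
Within {A, B, C, D}: {C}⁺ ∩ {A, B, C, D} = {C, D}, not the whole set, so C → D violates BCNF; decompose into {C, D} and {A, B, C}.
{C, D} is in BCNF.
{A, B, C} is in BCNF.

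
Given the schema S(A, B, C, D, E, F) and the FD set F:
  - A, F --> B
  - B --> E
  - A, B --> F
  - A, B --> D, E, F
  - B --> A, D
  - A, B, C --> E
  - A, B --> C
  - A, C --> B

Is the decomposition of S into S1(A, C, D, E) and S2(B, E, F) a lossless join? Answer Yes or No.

Common attributes: {E}; their closure is {E}.
Neither S1 nor S2 is contained in that closure, so the decomposition is lossy.

No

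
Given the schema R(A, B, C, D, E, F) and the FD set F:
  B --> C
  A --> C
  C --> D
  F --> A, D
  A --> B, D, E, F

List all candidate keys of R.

{A}, {F}

{A} is a candidate key since {A}⁺ = {A, B, C, D, E, F} covers every attribute.
{F} is a candidate key since {F}⁺ = {A, B, C, D, E, F} covers every attribute.
No proper subset of any of these is a key, and no other minimal superkey exists.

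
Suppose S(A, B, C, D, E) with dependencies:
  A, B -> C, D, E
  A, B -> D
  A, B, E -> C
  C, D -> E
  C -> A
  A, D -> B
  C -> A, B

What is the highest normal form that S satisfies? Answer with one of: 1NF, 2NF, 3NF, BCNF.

Candidate keys: {A, B}, {A, D}, {C}. Prime attributes: {A, B, C, D}.
Every FD has a superkey on the left, so the relation is in BCNF.

BCNF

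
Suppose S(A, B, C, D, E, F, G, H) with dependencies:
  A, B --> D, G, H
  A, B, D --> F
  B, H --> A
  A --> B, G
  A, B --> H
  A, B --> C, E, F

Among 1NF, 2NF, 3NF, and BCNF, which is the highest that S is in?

Candidate keys: {A}, {B, H}. Prime attributes: {A, B, H}.
Each dependency's left side is a superkey — BCNF holds.

BCNF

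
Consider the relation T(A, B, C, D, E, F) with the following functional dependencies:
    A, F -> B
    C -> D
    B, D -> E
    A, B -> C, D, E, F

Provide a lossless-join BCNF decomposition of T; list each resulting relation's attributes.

{A, B, C, F}; {B, C, E}; {C, D}

Candidate keys of the original relation: {A, B}, {A, F}.
Within {A, B, C, D, E, F}: {C}⁺ ∩ {A, B, C, D, E, F} = {C, D}, not the whole set, so C -> D violates BCNF; decompose into {C, D} and {A, B, C, E, F}.
{C, D} is in BCNF.
Within {A, B, C, E, F}: {B, C}⁺ ∩ {A, B, C, E, F} = {B, C, E}, not the whole set, so B, C -> E violates BCNF; decompose into {B, C, E} and {A, B, C, F}.
{B, C, E} is in BCNF.
{A, B, C, F} is in BCNF.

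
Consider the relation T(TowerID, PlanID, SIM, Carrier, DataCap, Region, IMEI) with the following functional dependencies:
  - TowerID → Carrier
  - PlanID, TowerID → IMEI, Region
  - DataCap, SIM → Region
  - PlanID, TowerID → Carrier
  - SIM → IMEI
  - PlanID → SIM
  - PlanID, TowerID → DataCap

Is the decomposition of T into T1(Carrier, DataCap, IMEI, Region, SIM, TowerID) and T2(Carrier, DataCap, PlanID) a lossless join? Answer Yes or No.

Common attributes: {Carrier, DataCap}; their closure is {Carrier, DataCap}.
T1 ⊄ {Carrier, DataCap} and T2 ⊄ {Carrier, DataCap}, so the split is lossy.

No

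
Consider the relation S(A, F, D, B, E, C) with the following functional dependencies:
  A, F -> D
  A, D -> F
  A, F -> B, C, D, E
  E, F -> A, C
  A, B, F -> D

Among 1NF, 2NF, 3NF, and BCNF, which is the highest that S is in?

BCNF

Candidate keys: {A, D}, {A, F}, {E, F}. Prime attributes: {A, D, E, F}.
The left-hand side of every FD is a superkey, so BCNF is satisfied.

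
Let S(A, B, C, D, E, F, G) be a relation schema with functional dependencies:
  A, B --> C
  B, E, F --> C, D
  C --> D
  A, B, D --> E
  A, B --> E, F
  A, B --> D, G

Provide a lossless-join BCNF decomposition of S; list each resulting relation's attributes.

{A, B, E, F, G}; {B, C, E, F}; {C, D}

Candidate key of the original relation: {A, B}.
Within {A, B, C, D, E, F, G}: {B, E, F}⁺ ∩ {A, B, C, D, E, F, G} = {B, C, D, E, F}, not the whole set, so B, E, F --> C, D violates BCNF; decompose into {B, C, D, E, F} and {A, B, E, F, G}.
Within {B, C, D, E, F}: {C}⁺ ∩ {B, C, D, E, F} = {C, D}, not the whole set, so C --> D violates BCNF; decompose into {C, D} and {B, C, E, F}.
{C, D} has no BCNF violation.
{B, C, E, F} has no BCNF violation.
{A, B, E, F, G} has no BCNF violation.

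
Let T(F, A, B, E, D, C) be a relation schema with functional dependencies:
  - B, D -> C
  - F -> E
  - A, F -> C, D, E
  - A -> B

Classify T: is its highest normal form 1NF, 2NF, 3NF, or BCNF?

1NF

Candidate key: {A, F}. Prime attributes: {A, F}.
B, D -> C breaks BCNF: {B, D}⁺ = {B, C, D}, so {B, D} is not a superkey.
B, D -> C has non-prime {C} on the right and a non-superkey on the left, so 3NF fails.
The proper key subset {A} of {A, F} determines non-prime {B}, so the relation is not even in 2NF.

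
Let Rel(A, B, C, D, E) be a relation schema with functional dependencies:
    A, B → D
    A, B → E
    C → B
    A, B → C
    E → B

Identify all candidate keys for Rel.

{A} never appears on the right of any FD, so every key must include it.
Closure of {A, B} is {A, B, C, D, E}, the whole schema; {A, B} is a candidate key.
Closure of {A, C} is {A, B, C, D, E}, the whole schema; {A, C} is a candidate key.
Closure of {A, E} is {A, B, C, D, E}, the whole schema; {A, E} is a candidate key.
Any other superkey properly contains one of these, so there are no further candidate keys.

{A, B}, {A, C}, {A, E}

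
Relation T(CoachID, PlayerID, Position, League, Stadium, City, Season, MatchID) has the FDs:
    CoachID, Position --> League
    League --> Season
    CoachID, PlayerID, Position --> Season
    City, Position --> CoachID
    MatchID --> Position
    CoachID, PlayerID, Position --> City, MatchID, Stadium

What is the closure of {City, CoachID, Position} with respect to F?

Start with {City, CoachID, Position}.
CoachID, Position --> League applies; add {League} → now {City, CoachID, League, Position}.
League --> Season applies; add {Season} → now {City, CoachID, League, Position, Season}.
No further FD applies.

{City, CoachID, League, Position, Season}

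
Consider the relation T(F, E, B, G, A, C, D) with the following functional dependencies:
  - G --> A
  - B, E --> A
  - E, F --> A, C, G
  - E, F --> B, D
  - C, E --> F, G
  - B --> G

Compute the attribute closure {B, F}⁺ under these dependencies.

Start with {B, F}.
B --> G applies; add {G} → now {B, F, G}.
G --> A applies; add {A} → now {A, B, F, G}.
No further FD applies.

{A, B, F, G}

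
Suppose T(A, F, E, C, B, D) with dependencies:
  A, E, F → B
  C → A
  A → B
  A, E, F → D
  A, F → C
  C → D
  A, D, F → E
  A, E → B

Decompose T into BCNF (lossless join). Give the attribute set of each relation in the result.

Candidate keys of the original relation: {A, F}, {C, F}.
In {A, B, C, D, E, F}, {C} is not a superkey ({C}⁺ restricted to this set is {A, B, C, D}), so split on C → A, B, D into {A, B, C, D} and {C, E, F}.
In {A, B, C, D}, {A} is not a superkey ({A}⁺ restricted to this set is {A, B}), so split on A → B into {A, B} and {A, C, D}.
{A, B} has no BCNF violation.
{A, C, D} has no BCNF violation.
{C, E, F} has no BCNF violation.

{A, B}; {A, C, D}; {C, E, F}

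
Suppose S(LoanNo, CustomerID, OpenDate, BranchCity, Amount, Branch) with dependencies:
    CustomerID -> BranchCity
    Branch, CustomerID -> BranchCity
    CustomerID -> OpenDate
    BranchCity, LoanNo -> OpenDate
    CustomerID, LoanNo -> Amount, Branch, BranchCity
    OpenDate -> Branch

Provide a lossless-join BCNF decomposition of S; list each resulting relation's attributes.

Candidate key of the original relation: {CustomerID, LoanNo}.
Within {Amount, Branch, BranchCity, CustomerID, LoanNo, OpenDate}: {CustomerID}⁺ ∩ {Amount, Branch, BranchCity, CustomerID, LoanNo, OpenDate} = {Branch, BranchCity, CustomerID, OpenDate}, not the whole set, so CustomerID -> Branch, BranchCity, OpenDate violates BCNF; decompose into {Branch, BranchCity, CustomerID, OpenDate} and {Amount, CustomerID, LoanNo}.
Within {Branch, BranchCity, CustomerID, OpenDate}: {OpenDate}⁺ ∩ {Branch, BranchCity, CustomerID, OpenDate} = {Branch, OpenDate}, not the whole set, so OpenDate -> Branch violates BCNF; decompose into {Branch, OpenDate} and {BranchCity, CustomerID, OpenDate}.
{Branch, OpenDate}: every determinant is a superkey — BCNF.
{BranchCity, CustomerID, OpenDate}: every determinant is a superkey — BCNF.
{Amount, CustomerID, LoanNo}: every determinant is a superkey — BCNF.

{Amount, CustomerID, LoanNo}; {Branch, OpenDate}; {BranchCity, CustomerID, OpenDate}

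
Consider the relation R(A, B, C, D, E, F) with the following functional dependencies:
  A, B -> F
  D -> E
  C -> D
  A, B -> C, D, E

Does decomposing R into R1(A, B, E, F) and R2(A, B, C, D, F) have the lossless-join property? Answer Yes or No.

Yes

Common attributes: {A, B, F}; their closure is {A, B, C, D, E, F}.
R1 is contained in that closure, so R1 ∩ R2 -> R1 holds and the join is lossless.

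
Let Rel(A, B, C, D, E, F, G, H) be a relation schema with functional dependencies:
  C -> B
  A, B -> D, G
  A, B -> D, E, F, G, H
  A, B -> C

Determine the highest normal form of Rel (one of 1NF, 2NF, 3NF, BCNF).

Candidate keys: {A, B}, {A, C}. Prime attributes: {A, B, C}.
C -> B: {C}⁺ = {B, C}, which is not all of the attributes, so the left side is not a superkey — BCNF is violated.
But every attribute on its right side ({B}) is prime, and the same holds for every other non-superkey FD, so 3NF still holds.

3NF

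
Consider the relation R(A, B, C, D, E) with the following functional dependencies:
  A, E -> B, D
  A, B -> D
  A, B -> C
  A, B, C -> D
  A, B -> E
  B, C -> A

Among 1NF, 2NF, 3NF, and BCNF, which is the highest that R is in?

Candidate keys: {A, B}, {A, E}, {B, C}. Prime attributes: {A, B, C, E}.
Each dependency's left side is a superkey — BCNF holds.

BCNF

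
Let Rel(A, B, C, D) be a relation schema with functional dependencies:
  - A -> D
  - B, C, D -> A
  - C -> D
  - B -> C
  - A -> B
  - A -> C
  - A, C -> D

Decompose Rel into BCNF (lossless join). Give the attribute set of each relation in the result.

{A, B, C}; {C, D}

Candidate keys of the original relation: {A}, {B}.
{A, B, C, D}: {C} determines {C, D} here but is not a superkey — split on C -> D, giving {C, D} and {A, B, C}.
{C, D} has no BCNF violation.
{A, B, C} has no BCNF violation.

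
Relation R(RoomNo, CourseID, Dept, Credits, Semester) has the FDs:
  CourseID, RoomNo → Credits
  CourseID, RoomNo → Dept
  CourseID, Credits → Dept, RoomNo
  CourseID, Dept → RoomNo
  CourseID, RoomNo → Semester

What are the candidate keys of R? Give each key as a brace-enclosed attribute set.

No FD produces {CourseID}, so it must be in every candidate key.
{CourseID, Credits}⁺ = {CourseID, Credits, Dept, RoomNo, Semester} — all of the relation — so {CourseID, Credits} is a candidate key.
{CourseID, Dept}⁺ = {CourseID, Credits, Dept, RoomNo, Semester} — all of the relation — so {CourseID, Dept} is a candidate key.
{CourseID, RoomNo}⁺ = {CourseID, Credits, Dept, RoomNo, Semester} — all of the relation — so {CourseID, RoomNo} is a candidate key.
No proper subset of any of these is a key, and no other minimal superkey exists.

{CourseID, Credits}, {CourseID, Dept}, {CourseID, RoomNo}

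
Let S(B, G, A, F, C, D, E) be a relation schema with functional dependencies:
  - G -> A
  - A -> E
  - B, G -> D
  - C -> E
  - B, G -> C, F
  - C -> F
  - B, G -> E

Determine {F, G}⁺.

{A, E, F, G}

Start with {F, G}.
G -> A applies; add {A} → now {A, F, G}.
A -> E applies; add {E} → now {A, E, F, G}.
No further FD applies.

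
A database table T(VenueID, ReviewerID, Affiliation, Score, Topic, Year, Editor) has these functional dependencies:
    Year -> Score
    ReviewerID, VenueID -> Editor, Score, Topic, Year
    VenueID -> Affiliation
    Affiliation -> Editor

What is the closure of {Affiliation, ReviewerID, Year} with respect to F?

Start with {Affiliation, ReviewerID, Year}.
Year -> Score applies; add {Score} → now {Affiliation, ReviewerID, Score, Year}.
Affiliation -> Editor applies; add {Editor} → now {Affiliation, Editor, ReviewerID, Score, Year}.
No further FD applies.

{Affiliation, Editor, ReviewerID, Score, Year}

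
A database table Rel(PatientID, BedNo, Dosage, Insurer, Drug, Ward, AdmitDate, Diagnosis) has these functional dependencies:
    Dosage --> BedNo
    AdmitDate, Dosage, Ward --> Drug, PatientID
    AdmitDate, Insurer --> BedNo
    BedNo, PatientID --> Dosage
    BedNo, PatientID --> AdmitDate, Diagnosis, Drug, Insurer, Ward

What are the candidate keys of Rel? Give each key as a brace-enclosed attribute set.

{AdmitDate, Dosage, Ward}, {AdmitDate, Insurer, PatientID}, {BedNo, PatientID}, {Dosage, PatientID}

{BedNo, PatientID} is a candidate key since {BedNo, PatientID}⁺ = {AdmitDate, BedNo, Diagnosis, Dosage, Drug, Insurer, PatientID, Ward} covers every attribute.
{Dosage, PatientID} is a candidate key since {Dosage, PatientID}⁺ = {AdmitDate, BedNo, Diagnosis, Dosage, Drug, Insurer, PatientID, Ward} covers every attribute.
{AdmitDate, Dosage, Ward} is a candidate key since {AdmitDate, Dosage, Ward}⁺ = {AdmitDate, BedNo, Diagnosis, Dosage, Drug, Insurer, PatientID, Ward} covers every attribute.
{AdmitDate, Insurer, PatientID} is a candidate key since {AdmitDate, Insurer, PatientID}⁺ = {AdmitDate, BedNo, Diagnosis, Dosage, Drug, Insurer, PatientID, Ward} covers every attribute.
These are minimal and exhaustive — every other superkey contains one of them.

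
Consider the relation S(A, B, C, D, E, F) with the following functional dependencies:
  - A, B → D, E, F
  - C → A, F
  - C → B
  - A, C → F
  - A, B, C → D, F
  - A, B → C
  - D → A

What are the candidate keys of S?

{C}⁺ = {A, B, C, D, E, F}, which is every attribute, so {C} is a candidate key.
{A, B}⁺ = {A, B, C, D, E, F}, which is every attribute, so {A, B} is a candidate key.
{B, D}⁺ = {A, B, C, D, E, F}, which is every attribute, so {B, D} is a candidate key.
These are minimal and exhaustive — every other superkey contains one of them.

{A, B}, {B, D}, {C}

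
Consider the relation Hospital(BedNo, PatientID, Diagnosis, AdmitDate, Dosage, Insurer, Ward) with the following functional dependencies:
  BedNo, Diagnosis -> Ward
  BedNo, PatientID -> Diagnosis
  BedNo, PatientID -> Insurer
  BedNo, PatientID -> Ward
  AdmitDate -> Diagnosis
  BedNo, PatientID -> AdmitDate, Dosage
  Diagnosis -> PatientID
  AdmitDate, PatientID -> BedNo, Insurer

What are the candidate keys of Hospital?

{AdmitDate}⁺ = {AdmitDate, BedNo, Diagnosis, Dosage, Insurer, PatientID, Ward} — all of the relation — so {AdmitDate} is a candidate key.
{BedNo, Diagnosis}⁺ = {AdmitDate, BedNo, Diagnosis, Dosage, Insurer, PatientID, Ward} — all of the relation — so {BedNo, Diagnosis} is a candidate key.
{BedNo, PatientID}⁺ = {AdmitDate, BedNo, Diagnosis, Dosage, Insurer, PatientID, Ward} — all of the relation — so {BedNo, PatientID} is a candidate key.
These are minimal and exhaustive — every other superkey contains one of them.

{AdmitDate}, {BedNo, Diagnosis}, {BedNo, PatientID}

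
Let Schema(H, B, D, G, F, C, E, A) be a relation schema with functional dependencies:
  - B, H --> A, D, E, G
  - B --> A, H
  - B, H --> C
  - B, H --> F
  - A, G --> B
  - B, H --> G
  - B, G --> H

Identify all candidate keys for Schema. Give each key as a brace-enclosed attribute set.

{A, G}, {B}

Closure of {B} is {A, B, C, D, E, F, G, H}, the whole schema; {B} is a candidate key.
Closure of {A, G} is {A, B, C, D, E, F, G, H}, the whole schema; {A, G} is a candidate key.
Any other superkey properly contains one of these, so there are no further candidate keys.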